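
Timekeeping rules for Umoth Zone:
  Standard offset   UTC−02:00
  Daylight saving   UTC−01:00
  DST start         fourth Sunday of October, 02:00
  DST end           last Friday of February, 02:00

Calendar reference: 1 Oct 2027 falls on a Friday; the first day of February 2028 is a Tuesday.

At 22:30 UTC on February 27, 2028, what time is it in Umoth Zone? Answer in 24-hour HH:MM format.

1 October 2027 is a Friday, so the first Sunday is October 3 and the fourth is October 24.
1 February 2028 is a Tuesday, so Fridays fall on 4, 11, 18, 25; the last is February 25.
At the standard offset (UTC−02:00), 22:30 UTC − 2h = 20:30 Umoth Zone standard time.
The standard-time date in Umoth Zone, February 27, 2028, does not fall between 24 October 2027 and 25 February 2028, so daylight saving is not in effect and Umoth Zone is at UTC−02:00.
22:30 UTC − 2h = 20:30 local.

20:30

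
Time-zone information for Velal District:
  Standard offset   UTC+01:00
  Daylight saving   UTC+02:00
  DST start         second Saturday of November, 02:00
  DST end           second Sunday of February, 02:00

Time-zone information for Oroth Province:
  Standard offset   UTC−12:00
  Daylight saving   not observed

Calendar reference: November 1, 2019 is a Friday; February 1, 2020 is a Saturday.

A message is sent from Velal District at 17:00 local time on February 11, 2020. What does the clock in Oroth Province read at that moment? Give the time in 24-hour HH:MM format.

1 November 2019 is a Friday, so the first Saturday is November 2 and the second is November 9.
1 February 2020 is a Saturday, so the first Sunday is February 2 and the second is February 9.
Daylight saving runs 9 November 2019 – 9 February 2020; February 11, 2020 is outside that window, so Velal District is on standard time at UTC+01:00.
17:00 Velal District − 1h = 16:00 UTC.
Oroth Province stays on UTC−12:00 all year.
16:00 UTC − 12h = 04:00 Oroth Province.

04:00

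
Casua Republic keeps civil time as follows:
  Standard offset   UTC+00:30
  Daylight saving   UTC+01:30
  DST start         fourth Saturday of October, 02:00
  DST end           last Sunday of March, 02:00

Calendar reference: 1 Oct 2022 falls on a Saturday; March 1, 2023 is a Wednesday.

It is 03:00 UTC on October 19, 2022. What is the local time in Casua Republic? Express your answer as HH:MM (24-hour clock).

1 October 2022 is a Saturday, so the first Saturday is October 1 and the fourth is October 22.
1 March 2023 is a Wednesday, so Sundays fall on 5, 12, 19, 26; the last is March 26.
At the standard offset (UTC+00:30), 03:00 UTC + 0h30m = 03:30 Casua Republic standard time.
The standard-time date in Casua Republic, October 19, 2022, is outside the daylight-saving period (22 October 2022 – 26 March 2023), so Casua Republic is on standard time, UTC+00:30.
03:00 UTC + 0h30m = 03:30 local.

03:30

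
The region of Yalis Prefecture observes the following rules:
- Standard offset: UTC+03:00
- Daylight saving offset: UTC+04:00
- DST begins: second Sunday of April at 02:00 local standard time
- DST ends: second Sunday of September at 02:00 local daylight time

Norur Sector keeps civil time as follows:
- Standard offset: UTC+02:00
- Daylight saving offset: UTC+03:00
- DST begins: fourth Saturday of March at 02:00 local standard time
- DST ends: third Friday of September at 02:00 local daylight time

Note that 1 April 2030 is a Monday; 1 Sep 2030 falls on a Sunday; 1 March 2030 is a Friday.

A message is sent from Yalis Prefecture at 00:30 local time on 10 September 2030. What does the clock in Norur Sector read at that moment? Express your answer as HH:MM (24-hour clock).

1 April 2030 is a Monday, so the first Sunday is April 7 and the second is April 14.
1 September 2030 is a Sunday, so the first Sunday is September 1 and the second is September 8.
Daylight saving runs 14 April – 8 September; 10 September 2030 is outside that window, so Yalis Prefecture is on standard time at UTC+03:00.
00:30 Yalis Prefecture − 3h = 21:30 UTC (rolling into the previous day, 9 September 2030).
1 March 2030 is a Friday, so the first Saturday is March 2 and the fourth is March 23.
1 September 2030 is a Sunday, so the first Friday is September 6 and the third is September 20.
At the standard offset (UTC+02:00), 21:30 UTC + 2h = 23:30 Norur Sector standard time.
The standard-time date in Norur Sector, 9 September 2030, falls between 23 March and 20 September, so daylight saving is in effect and Norur Sector is at UTC+03:00.
21:30 UTC + 3h = 00:30 Norur Sector (rolling into the next day, 10 September 2030).

00:30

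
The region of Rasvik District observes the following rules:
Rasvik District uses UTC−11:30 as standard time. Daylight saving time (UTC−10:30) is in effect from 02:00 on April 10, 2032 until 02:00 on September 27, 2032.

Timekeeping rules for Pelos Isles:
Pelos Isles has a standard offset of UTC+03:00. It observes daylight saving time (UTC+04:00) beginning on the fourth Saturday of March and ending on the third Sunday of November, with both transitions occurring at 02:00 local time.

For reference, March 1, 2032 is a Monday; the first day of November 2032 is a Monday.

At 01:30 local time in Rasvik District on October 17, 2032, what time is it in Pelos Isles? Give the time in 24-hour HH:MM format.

17:00

October 17, 2032 is outside the daylight-saving period (10 April – 27 September), so Rasvik District is on standard time, UTC−11:30.
01:30 Rasvik District + 11h30m = 13:00 UTC.
1 March 2032 is a Monday, so the first Saturday is March 6 and the fourth is March 27.
1 November 2032 is a Monday, so the first Sunday is November 7 and the third is November 21.
At the standard offset (UTC+03:00), 13:00 UTC + 3h = 16:00 Pelos Isles standard time.
The standard-time date in Pelos Isles, October 17, 2032, falls between 27 March and 21 November, so daylight saving is in effect and Pelos Isles is at UTC+04:00.
13:00 UTC + 4h = 17:00 Pelos Isles.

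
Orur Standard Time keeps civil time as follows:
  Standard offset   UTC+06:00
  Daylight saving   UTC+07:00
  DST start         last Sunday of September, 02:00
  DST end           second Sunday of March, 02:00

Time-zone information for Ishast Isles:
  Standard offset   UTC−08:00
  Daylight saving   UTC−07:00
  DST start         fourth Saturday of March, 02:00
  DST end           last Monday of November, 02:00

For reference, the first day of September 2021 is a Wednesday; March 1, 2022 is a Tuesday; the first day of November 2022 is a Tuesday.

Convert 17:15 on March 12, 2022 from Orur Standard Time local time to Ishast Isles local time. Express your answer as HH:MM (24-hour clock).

1 September 2021 is a Wednesday, so Sundays fall on 5, 12, 19, 26; the last is September 26.
1 March 2022 is a Tuesday, so the first Sunday is March 6 and the second is March 13.
March 12, 2022 falls between 26 September 2021 and 13 March 2022, so daylight saving is in effect and Orur Standard Time is at UTC+07:00.
17:15 Orur Standard Time − 7h = 10:15 UTC.
1 March 2022 is a Tuesday, so the first Saturday is March 5 and the fourth is March 26.
1 November 2022 is a Tuesday, so Mondays fall on 7, 14, 21, 28; the last is November 28.
At the standard offset (UTC−08:00), 10:15 UTC − 8h = 02:15 Ishast Isles standard time.
The standard-time date in Ishast Isles, March 12, 2022, is outside the daylight-saving period (26 March – 28 November), so Ishast Isles is on standard time, UTC−08:00.
10:15 UTC − 8h = 02:15 Ishast Isles.

02:15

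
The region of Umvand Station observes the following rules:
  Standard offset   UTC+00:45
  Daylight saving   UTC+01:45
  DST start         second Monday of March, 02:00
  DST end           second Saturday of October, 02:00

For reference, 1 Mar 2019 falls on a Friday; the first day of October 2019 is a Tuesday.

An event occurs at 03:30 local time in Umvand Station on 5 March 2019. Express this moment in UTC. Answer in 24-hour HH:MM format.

1 March 2019 is a Friday, so the first Monday is March 4 and the second is March 11.
1 October 2019 is a Tuesday, so the first Saturday is October 5 and the second is October 12.
5 March 2019 is outside the daylight-saving period (11 March – 12 October), so Umvand Station is on standard time, UTC+00:45.
03:30 local − 0h45m = 02:45 UTC.

02:45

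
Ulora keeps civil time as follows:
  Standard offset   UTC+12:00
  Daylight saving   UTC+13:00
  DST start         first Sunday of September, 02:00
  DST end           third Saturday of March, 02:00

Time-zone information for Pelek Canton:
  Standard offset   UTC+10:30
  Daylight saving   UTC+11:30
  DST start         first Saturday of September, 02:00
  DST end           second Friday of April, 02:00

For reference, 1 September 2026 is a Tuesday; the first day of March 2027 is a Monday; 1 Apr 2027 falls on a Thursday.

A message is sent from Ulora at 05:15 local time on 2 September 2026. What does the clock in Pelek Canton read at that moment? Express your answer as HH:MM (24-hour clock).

1 September 2026 is a Tuesday, so the first Sunday is September 6.
1 March 2027 is a Monday, so the first Saturday is March 6 and the third is March 20.
Daylight saving runs 6 September 2026 – 20 March 2027; 2 September 2026 is outside that window, so Ulora is on standard time at UTC+12:00.
05:15 Ulora − 12h = 17:15 UTC (rolling into the previous day, 1 September 2026).
1 September 2026 is a Tuesday, so the first Saturday is September 5.
1 April 2027 is a Thursday, so the first Friday is April 2 and the second is April 9.
At the standard offset (UTC+10:30), 17:15 UTC + 10h30m = 03:45 Pelek Canton standard time (rolling into the next day, 2 September 2026).
The standard-time date in Pelek Canton, 2 September 2026, is outside the daylight-saving period (5 September 2026 – 9 April 2027), so Pelek Canton is on standard time, UTC+10:30.
17:15 UTC + 10h30m = 03:45 Pelek Canton (rolling into the next day, 2 September 2026).

03:45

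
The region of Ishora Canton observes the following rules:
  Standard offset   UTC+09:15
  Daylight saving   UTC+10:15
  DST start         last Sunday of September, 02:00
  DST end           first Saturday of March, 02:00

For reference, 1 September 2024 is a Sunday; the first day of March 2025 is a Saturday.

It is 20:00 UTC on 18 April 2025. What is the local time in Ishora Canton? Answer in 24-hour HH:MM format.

05:15

1 September 2024 is a Sunday, so Sundays fall on 1, 8, 15, 22, 29; the last is September 29.
1 March 2025 is a Saturday, so the first Saturday is March 1.
At the standard offset (UTC+09:15), 20:00 UTC + 9h15m = 05:15 Ishora Canton standard time (rolling into the next day, 19 April 2025).
The standard-time date in Ishora Canton, 19 April 2025, does not fall between 29 September 2024 and 1 March 2025, so daylight saving is not in effect and Ishora Canton is at UTC+09:15.
20:00 UTC + 9h15m = 05:15 local (rolling into the next day, 19 April 2025).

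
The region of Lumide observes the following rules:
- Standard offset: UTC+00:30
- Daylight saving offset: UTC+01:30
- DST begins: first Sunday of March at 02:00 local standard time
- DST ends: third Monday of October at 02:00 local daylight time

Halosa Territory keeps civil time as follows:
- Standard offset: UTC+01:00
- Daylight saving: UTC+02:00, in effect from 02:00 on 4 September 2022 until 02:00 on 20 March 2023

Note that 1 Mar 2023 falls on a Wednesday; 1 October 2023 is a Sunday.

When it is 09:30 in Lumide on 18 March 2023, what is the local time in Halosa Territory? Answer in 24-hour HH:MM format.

1 March 2023 is a Wednesday, so the first Sunday is March 5.
1 October 2023 is a Sunday, so the first Monday is October 2 and the third is October 16.
18 March 2023 falls between 5 March and 16 October, so daylight saving is in effect and Lumide is at UTC+01:30.
09:30 Lumide − 1h30m = 08:00 UTC.
At the standard offset (UTC+01:00), 08:00 UTC + 1h = 09:00 Halosa Territory standard time.
The standard-time date in Halosa Territory, 18 March 2023, falls between 4 September 2022 and 20 March 2023, so daylight saving is in effect and Halosa Territory is at UTC+02:00.
08:00 UTC + 2h = 10:00 Halosa Territory.

10:00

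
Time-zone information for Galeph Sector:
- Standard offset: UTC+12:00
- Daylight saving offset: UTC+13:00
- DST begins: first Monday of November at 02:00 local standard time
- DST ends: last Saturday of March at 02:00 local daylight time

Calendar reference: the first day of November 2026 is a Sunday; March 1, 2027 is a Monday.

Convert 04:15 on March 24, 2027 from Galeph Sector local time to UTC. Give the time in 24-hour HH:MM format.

15:15

1 November 2026 is a Sunday, so the first Monday is November 2.
1 March 2027 is a Monday, so Saturdays fall on 6, 13, 20, 27; the last is March 27.
March 24, 2027 lies within the daylight-saving period (2 November 2026 – 27 March 2027), so Galeph Sector is on daylight time, UTC+13:00.
04:15 local − 13h = 15:15 UTC (rolling into the previous day, 23 March 2027).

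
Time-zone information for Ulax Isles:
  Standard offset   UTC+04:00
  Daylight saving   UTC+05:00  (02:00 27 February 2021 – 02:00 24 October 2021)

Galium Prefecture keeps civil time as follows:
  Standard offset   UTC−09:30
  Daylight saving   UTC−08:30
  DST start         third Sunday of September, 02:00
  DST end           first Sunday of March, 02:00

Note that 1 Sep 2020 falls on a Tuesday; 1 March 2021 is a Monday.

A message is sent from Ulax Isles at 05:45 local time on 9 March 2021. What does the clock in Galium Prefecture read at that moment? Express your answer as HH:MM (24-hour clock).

Daylight saving runs 27 February – 24 October; 9 March 2021 is inside that window, so Ulax Isles is at UTC+05:00.
05:45 Ulax Isles − 5h = 00:45 UTC.
1 September 2020 is a Tuesday, so the first Sunday is September 6 and the third is September 20.
1 March 2021 is a Monday, so the first Sunday is March 7.
At the standard offset (UTC−09:30), 00:45 UTC − 9h30m = 15:15 Galium Prefecture standard time (rolling into the previous day, 8 March 2021).
The standard-time date in Galium Prefecture, 8 March 2021, does not fall between 20 September 2020 and 7 March 2021, so daylight saving is not in effect and Galium Prefecture is at UTC−09:30.
00:45 UTC − 9h30m = 15:15 Galium Prefecture (rolling into the previous day, 8 March 2021).

15:15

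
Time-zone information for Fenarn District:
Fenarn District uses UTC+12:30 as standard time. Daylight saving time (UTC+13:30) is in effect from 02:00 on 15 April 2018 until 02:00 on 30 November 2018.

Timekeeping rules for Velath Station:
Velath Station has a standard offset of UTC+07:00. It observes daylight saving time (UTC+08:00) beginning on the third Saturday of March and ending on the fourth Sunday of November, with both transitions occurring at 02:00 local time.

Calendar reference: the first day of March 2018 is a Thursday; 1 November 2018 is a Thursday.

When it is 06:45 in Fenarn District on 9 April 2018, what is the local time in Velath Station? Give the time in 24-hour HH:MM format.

02:15

9 April 2018 is outside the daylight-saving period (15 April – 30 November), so Fenarn District is on standard time, UTC+12:30.
06:45 Fenarn District − 12h30m = 18:15 UTC (rolling into the previous day, 8 April 2018).
1 March 2018 is a Thursday, so the first Saturday is March 3 and the third is March 17.
1 November 2018 is a Thursday, so the first Sunday is November 4 and the fourth is November 25.
At the standard offset (UTC+07:00), 18:15 UTC + 7h = 01:15 Velath Station standard time (rolling into the next day, 9 April 2018).
The standard-time date in Velath Station, 9 April 2018, lies within the daylight-saving period (17 March – 25 November), so Velath Station is on daylight time, UTC+08:00.
18:15 UTC + 8h = 02:15 Velath Station (rolling into the next day, 9 April 2018).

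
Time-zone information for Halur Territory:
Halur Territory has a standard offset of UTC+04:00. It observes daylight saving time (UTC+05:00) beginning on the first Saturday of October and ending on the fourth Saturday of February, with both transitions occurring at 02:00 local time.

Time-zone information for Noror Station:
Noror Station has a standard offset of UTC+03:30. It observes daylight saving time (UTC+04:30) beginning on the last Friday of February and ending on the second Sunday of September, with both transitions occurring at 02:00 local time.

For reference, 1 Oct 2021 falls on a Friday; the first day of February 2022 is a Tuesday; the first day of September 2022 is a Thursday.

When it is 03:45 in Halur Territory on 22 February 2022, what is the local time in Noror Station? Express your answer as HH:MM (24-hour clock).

02:15

1 October 2021 is a Friday, so the first Saturday is October 2.
1 February 2022 is a Tuesday, so the first Saturday is February 5 and the fourth is February 26.
22 February 2022 falls between 2 October 2021 and 26 February 2022, so daylight saving is in effect and Halur Territory is at UTC+05:00.
03:45 Halur Territory − 5h = 22:45 UTC (rolling into the previous day, 21 February 2022).
1 February 2022 is a Tuesday, so Fridays fall on 4, 11, 18, 25; the last is February 25.
1 September 2022 is a Thursday, so the first Sunday is September 4 and the second is September 11.
At the standard offset (UTC+03:30), 22:45 UTC + 3h30m = 02:15 Noror Station standard time (rolling into the next day, 22 February 2022).
The standard-time date in Noror Station, 22 February 2022, is outside the daylight-saving period (25 February – 11 September), so Noror Station is on standard time, UTC+03:30.
22:45 UTC + 3h30m = 02:15 Noror Station (rolling into the next day, 22 February 2022).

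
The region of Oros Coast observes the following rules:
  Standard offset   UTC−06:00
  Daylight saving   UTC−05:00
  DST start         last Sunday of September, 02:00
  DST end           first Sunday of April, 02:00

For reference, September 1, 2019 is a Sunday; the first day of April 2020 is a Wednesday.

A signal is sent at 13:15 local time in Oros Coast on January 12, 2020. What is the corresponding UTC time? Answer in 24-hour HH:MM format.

1 September 2019 is a Sunday, so Sundays fall on 1, 8, 15, 22, 29; the last is September 29.
1 April 2020 is a Wednesday, so the first Sunday is April 5.
January 12, 2020 lies within the daylight-saving period (29 September 2019 – 5 April 2020), so Oros Coast is on daylight time, UTC−05:00.
13:15 local + 5h = 18:15 UTC.

18:15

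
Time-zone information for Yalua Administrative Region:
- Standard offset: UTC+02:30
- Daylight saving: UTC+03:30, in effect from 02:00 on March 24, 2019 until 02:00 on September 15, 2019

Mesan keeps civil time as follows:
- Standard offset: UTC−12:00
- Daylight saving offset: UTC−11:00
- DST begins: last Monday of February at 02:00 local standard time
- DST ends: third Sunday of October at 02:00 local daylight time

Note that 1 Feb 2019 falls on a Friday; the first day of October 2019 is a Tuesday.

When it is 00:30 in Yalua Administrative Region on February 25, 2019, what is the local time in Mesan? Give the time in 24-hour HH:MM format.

10:00

Daylight saving runs 24 March – 15 September; February 25, 2019 is outside that window, so Yalua Administrative Region is on standard time at UTC+02:30.
00:30 Yalua Administrative Region − 2h30m = 22:00 UTC (rolling into the previous day, 24 February 2019).
1 February 2019 is a Friday, so Mondays fall on 4, 11, 18, 25; the last is February 25.
1 October 2019 is a Tuesday, so the first Sunday is October 6 and the third is October 20.
At the standard offset (UTC−12:00), 22:00 UTC − 12h = 10:00 Mesan standard time.
The standard-time date in Mesan, February 24, 2019, does not fall between 25 February and 20 October, so daylight saving is not in effect and Mesan is at UTC−12:00.
22:00 UTC − 12h = 10:00 Mesan.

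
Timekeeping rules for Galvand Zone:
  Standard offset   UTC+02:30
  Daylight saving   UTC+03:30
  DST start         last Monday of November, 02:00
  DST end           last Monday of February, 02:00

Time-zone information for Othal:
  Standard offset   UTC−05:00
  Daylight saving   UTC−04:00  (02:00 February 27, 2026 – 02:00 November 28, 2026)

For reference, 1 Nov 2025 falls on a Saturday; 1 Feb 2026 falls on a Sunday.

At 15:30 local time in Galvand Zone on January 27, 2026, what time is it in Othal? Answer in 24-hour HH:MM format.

1 November 2025 is a Saturday, so Mondays fall on 3, 10, 17, 24; the last is November 24.
1 February 2026 is a Sunday, so Mondays fall on 2, 9, 16, 23; the last is February 23.
Daylight saving runs 24 November 2025 – 23 February 2026; January 27, 2026 is inside that window, so Galvand Zone is at UTC+03:30.
15:30 Galvand Zone − 3h30m = 12:00 UTC.
At the standard offset (UTC−05:00), 12:00 UTC − 5h = 07:00 Othal standard time.
The standard-time date in Othal, January 27, 2026, is outside the daylight-saving period (27 February – 28 November), so Othal is on standard time, UTC−05:00.
12:00 UTC − 5h = 07:00 Othal.

07:00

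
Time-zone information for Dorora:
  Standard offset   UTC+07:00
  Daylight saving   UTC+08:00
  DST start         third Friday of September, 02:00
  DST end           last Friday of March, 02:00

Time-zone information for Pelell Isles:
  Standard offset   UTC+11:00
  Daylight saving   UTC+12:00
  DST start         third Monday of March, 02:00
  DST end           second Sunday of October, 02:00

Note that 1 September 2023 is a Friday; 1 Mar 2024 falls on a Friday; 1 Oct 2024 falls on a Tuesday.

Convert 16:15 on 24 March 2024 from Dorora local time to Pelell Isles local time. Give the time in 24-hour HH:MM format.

20:15

1 September 2023 is a Friday, so the first Friday is September 1 and the third is September 15.
1 March 2024 is a Friday, so Fridays fall on 1, 8, 15, 22, 29; the last is March 29.
Daylight saving runs 15 September 2023 – 29 March 2024; 24 March 2024 is inside that window, so Dorora is at UTC+08:00.
16:15 Dorora − 8h = 08:15 UTC.
1 March 2024 is a Friday, so the first Monday is March 4 and the third is March 18.
1 October 2024 is a Tuesday, so the first Sunday is October 6 and the second is October 13.
At the standard offset (UTC+11:00), 08:15 UTC + 11h = 19:15 Pelell Isles standard time.
Daylight saving runs 18 March – 13 October; the standard-time date in Pelell Isles, 24 March 2024, is inside that window, so Pelell Isles is at UTC+12:00.
08:15 UTC + 12h = 20:15 Pelell Isles.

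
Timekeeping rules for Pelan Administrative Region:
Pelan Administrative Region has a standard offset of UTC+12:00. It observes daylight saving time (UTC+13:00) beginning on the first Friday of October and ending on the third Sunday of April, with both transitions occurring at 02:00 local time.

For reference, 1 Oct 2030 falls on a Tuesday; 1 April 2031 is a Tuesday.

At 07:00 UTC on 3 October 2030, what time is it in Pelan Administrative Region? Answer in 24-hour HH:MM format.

19:00

1 October 2030 is a Tuesday, so the first Friday is October 4.
1 April 2031 is a Tuesday, so the first Sunday is April 6 and the third is April 20.
At the standard offset (UTC+12:00), 07:00 UTC + 12h = 19:00 Pelan Administrative Region standard time.
The standard-time date in Pelan Administrative Region, 3 October 2030, is outside the daylight-saving period (4 October 2030 – 20 April 2031), so Pelan Administrative Region is on standard time, UTC+12:00.
07:00 UTC + 12h = 19:00 local.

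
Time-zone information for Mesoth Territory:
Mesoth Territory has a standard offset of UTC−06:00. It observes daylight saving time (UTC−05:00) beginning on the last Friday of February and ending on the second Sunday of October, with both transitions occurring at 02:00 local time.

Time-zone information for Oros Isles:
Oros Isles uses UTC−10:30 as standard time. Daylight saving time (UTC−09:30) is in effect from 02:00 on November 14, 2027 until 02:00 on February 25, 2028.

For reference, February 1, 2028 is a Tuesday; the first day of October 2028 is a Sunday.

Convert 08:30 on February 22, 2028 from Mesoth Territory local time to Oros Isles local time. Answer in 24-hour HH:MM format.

1 February 2028 is a Tuesday, so Fridays fall on 4, 11, 18, 25; the last is February 25.
1 October 2028 is a Sunday, so the first Sunday is October 1 and the second is October 8.
Daylight saving runs 25 February – 8 October; February 22, 2028 is outside that window, so Mesoth Territory is on standard time at UTC−06:00.
08:30 Mesoth Territory + 6h = 14:30 UTC.
At the standard offset (UTC−10:30), 14:30 UTC − 10h30m = 04:00 Oros Isles standard time.
Daylight saving runs 14 November 2027 – 25 February 2028; the standard-time date in Oros Isles, February 22, 2028, is inside that window, so Oros Isles is at UTC−09:30.
14:30 UTC − 9h30m = 05:00 Oros Isles.

05:00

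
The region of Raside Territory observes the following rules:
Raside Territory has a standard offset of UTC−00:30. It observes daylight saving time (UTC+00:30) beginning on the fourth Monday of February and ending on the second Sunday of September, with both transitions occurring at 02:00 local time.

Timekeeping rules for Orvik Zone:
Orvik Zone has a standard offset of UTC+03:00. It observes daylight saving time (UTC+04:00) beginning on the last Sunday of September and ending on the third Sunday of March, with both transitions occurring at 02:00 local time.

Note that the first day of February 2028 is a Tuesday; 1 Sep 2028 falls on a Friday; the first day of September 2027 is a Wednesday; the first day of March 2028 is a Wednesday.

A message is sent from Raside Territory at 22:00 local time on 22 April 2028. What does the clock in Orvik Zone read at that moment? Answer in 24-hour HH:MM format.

1 February 2028 is a Tuesday, so the first Monday is February 7 and the fourth is February 28.
1 September 2028 is a Friday, so the first Sunday is September 3 and the second is September 10.
22 April 2028 falls between 28 February and 10 September, so daylight saving is in effect and Raside Territory is at UTC+00:30.
22:00 Raside Territory − 0h30m = 21:30 UTC.
1 September 2027 is a Wednesday, so Sundays fall on 5, 12, 19, 26; the last is September 26.
1 March 2028 is a Wednesday, so the first Sunday is March 5 and the third is March 19.
At the standard offset (UTC+03:00), 21:30 UTC + 3h = 00:30 Orvik Zone standard time (rolling into the next day, 23 April 2028).
Daylight saving runs 26 September 2027 – 19 March 2028; the standard-time date in Orvik Zone, 23 April 2028, is outside that window, so Orvik Zone is on standard time at UTC+03:00.
21:30 UTC + 3h = 00:30 Orvik Zone (rolling into the next day, 23 April 2028).

00:30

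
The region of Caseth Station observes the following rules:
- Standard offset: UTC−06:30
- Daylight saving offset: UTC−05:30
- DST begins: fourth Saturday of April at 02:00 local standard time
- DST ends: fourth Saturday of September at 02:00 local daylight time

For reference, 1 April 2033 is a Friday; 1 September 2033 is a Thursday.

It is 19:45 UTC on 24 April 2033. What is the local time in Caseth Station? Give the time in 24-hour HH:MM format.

14:15

1 April 2033 is a Friday, so the first Saturday is April 2 and the fourth is April 23.
1 September 2033 is a Thursday, so the first Saturday is September 3 and the fourth is September 24.
At the standard offset (UTC−06:30), 19:45 UTC − 6h30m = 13:15 Caseth Station standard time.
Daylight saving runs 23 April – 24 September; the standard-time date in Caseth Station, 24 April 2033, is inside that window, so Caseth Station is at UTC−05:30.
19:45 UTC − 5h30m = 14:15 local.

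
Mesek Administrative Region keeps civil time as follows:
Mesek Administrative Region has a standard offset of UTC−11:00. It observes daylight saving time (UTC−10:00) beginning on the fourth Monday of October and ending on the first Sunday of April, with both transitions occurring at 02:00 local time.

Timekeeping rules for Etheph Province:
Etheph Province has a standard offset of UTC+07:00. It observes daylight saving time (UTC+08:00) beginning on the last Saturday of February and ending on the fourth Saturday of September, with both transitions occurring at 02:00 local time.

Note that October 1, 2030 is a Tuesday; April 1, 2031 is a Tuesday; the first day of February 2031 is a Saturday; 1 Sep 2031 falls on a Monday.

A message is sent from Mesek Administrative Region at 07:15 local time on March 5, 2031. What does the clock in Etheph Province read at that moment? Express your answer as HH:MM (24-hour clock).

01:15

1 October 2030 is a Tuesday, so the first Monday is October 7 and the fourth is October 28.
1 April 2031 is a Tuesday, so the first Sunday is April 6.
March 5, 2031 falls between 28 October 2030 and 6 April 2031, so daylight saving is in effect and Mesek Administrative Region is at UTC−10:00.
07:15 Mesek Administrative Region + 10h = 17:15 UTC.
1 February 2031 is a Saturday, so Saturdays fall on 1, 8, 15, 22; the last is February 22.
1 September 2031 is a Monday, so the first Saturday is September 6 and the fourth is September 27.
At the standard offset (UTC+07:00), 17:15 UTC + 7h = 00:15 Etheph Province standard time (rolling into the next day, 6 March 2031).
Daylight saving runs 22 February – 27 September; the standard-time date in Etheph Province, March 6, 2031, is inside that window, so Etheph Province is at UTC+08:00.
17:15 UTC + 8h = 01:15 Etheph Province (rolling into the next day, 6 March 2031).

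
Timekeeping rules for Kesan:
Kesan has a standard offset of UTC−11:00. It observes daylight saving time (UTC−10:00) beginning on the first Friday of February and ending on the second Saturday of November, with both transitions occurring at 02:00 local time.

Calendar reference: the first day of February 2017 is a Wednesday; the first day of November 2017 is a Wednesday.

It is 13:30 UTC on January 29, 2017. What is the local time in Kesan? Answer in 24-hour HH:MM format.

1 February 2017 is a Wednesday, so the first Friday is February 3.
1 November 2017 is a Wednesday, so the first Saturday is November 4 and the second is November 11.
At the standard offset (UTC−11:00), 13:30 UTC − 11h = 02:30 Kesan standard time.
Daylight saving runs 3 February – 11 November; the standard-time date in Kesan, January 29, 2017, is outside that window, so Kesan is on standard time at UTC−11:00.
13:30 UTC − 11h = 02:30 local.

02:30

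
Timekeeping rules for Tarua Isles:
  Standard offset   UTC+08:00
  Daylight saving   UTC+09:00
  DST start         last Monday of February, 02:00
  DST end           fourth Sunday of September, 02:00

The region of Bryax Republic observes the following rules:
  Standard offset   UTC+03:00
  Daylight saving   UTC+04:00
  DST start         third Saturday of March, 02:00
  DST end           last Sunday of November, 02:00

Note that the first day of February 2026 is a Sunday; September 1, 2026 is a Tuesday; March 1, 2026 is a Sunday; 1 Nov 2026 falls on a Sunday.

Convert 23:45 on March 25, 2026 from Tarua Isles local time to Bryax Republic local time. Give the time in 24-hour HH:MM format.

18:45

1 February 2026 is a Sunday, so Mondays fall on 2, 9, 16, 23; the last is February 23.
1 September 2026 is a Tuesday, so the first Sunday is September 6 and the fourth is September 27.
March 25, 2026 lies within the daylight-saving period (23 February – 27 September), so Tarua Isles is on daylight time, UTC+09:00.
23:45 Tarua Isles − 9h = 14:45 UTC.
1 March 2026 is a Sunday, so the first Saturday is March 7 and the third is March 21.
1 November 2026 is a Sunday, so Sundays fall on 1, 8, 15, 22, 29; the last is November 29.
At the standard offset (UTC+03:00), 14:45 UTC + 3h = 17:45 Bryax Republic standard time.
Daylight saving runs 21 March – 29 November; the standard-time date in Bryax Republic, March 25, 2026, is inside that window, so Bryax Republic is at UTC+04:00.
14:45 UTC + 4h = 18:45 Bryax Republic.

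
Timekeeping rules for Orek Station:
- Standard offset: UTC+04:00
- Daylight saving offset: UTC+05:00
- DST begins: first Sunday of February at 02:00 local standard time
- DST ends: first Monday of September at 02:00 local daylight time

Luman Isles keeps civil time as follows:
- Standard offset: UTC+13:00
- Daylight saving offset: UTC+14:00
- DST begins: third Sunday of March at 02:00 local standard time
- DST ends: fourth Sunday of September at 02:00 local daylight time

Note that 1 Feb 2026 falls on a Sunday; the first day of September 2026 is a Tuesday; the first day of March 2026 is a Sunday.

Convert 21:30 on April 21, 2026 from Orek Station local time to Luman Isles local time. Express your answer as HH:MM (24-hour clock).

06:30

1 February 2026 is a Sunday, so the first Sunday is February 1.
1 September 2026 is a Tuesday, so the first Monday is September 7.
April 21, 2026 lies within the daylight-saving period (1 February – 7 September), so Orek Station is on daylight time, UTC+05:00.
21:30 Orek Station − 5h = 16:30 UTC.
1 March 2026 is a Sunday, so the first Sunday is March 1 and the third is March 15.
1 September 2026 is a Tuesday, so the first Sunday is September 6 and the fourth is September 27.
At the standard offset (UTC+13:00), 16:30 UTC + 13h = 05:30 Luman Isles standard time (rolling into the next day, 22 April 2026).
The standard-time date in Luman Isles, April 22, 2026, falls between 15 March and 27 September, so daylight saving is in effect and Luman Isles is at UTC+14:00.
16:30 UTC + 14h = 06:30 Luman Isles (rolling into the next day, 22 April 2026).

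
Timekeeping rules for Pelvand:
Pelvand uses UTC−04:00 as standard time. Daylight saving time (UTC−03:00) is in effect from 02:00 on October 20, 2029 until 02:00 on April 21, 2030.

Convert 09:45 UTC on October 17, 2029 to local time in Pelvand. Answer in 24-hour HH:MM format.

At the standard offset (UTC−04:00), 09:45 UTC − 4h = 05:45 Pelvand standard time.
Daylight saving runs 20 October 2029 – 21 April 2030; the standard-time date in Pelvand, October 17, 2029, is outside that window, so Pelvand is on standard time at UTC−04:00.
09:45 UTC − 4h = 05:45 local.

05:45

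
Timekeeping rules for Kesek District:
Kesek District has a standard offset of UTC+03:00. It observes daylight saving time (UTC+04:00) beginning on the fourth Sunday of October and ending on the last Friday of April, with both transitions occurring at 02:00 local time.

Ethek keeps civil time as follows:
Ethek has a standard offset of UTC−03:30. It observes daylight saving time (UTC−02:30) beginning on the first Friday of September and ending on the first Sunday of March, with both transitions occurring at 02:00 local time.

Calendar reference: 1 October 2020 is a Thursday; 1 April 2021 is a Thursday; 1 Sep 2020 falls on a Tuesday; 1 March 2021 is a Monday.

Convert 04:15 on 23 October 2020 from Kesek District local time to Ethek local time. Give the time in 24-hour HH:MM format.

1 October 2020 is a Thursday, so the first Sunday is October 4 and the fourth is October 25.
1 April 2021 is a Thursday, so Fridays fall on 2, 9, 16, 23, 30; the last is April 30.
23 October 2020 does not fall between 25 October 2020 and 30 April 2021, so daylight saving is not in effect and Kesek District is at UTC+03:00.
04:15 Kesek District − 3h = 01:15 UTC.
1 September 2020 is a Tuesday, so the first Friday is September 4.
1 March 2021 is a Monday, so the first Sunday is March 7.
At the standard offset (UTC−03:30), 01:15 UTC − 3h30m = 21:45 Ethek standard time (rolling into the previous day, 22 October 2020).
The standard-time date in Ethek, 22 October 2020, lies within the daylight-saving period (4 September 2020 – 7 March 2021), so Ethek is on daylight time, UTC−02:30.
01:15 UTC − 2h30m = 22:45 Ethek (rolling into the previous day, 22 October 2020).

22:45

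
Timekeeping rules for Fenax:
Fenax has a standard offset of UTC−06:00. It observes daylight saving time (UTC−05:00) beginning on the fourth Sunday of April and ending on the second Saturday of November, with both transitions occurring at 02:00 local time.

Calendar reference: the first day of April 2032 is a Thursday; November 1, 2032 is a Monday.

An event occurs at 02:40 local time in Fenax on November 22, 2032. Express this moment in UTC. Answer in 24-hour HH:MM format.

1 April 2032 is a Thursday, so the first Sunday is April 4 and the fourth is April 25.
1 November 2032 is a Monday, so the first Saturday is November 6 and the second is November 13.
November 22, 2032 is outside the daylight-saving period (25 April – 13 November), so Fenax is on standard time, UTC−06:00.
02:40 local + 6h = 08:40 UTC.

08:40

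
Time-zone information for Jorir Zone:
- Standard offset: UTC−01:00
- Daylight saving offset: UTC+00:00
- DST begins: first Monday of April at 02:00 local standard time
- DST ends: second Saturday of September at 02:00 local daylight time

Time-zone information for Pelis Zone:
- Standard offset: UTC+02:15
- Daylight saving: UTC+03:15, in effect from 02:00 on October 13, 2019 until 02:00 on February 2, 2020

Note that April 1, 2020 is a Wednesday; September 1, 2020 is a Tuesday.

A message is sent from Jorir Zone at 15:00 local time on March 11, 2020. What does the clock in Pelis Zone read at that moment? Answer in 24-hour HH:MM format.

18:15

1 April 2020 is a Wednesday, so the first Monday is April 6.
1 September 2020 is a Tuesday, so the first Saturday is September 5 and the second is September 12.
March 11, 2020 does not fall between 6 April and 12 September, so daylight saving is not in effect and Jorir Zone is at UTC−01:00.
15:00 Jorir Zone + 1h = 16:00 UTC.
At the standard offset (UTC+02:15), 16:00 UTC + 2h15m = 18:15 Pelis Zone standard time.
Daylight saving runs 13 October 2019 – 2 February 2020; the standard-time date in Pelis Zone, March 11, 2020, is outside that window, so Pelis Zone is on standard time at UTC+02:15.
16:00 UTC + 2h15m = 18:15 Pelis Zone.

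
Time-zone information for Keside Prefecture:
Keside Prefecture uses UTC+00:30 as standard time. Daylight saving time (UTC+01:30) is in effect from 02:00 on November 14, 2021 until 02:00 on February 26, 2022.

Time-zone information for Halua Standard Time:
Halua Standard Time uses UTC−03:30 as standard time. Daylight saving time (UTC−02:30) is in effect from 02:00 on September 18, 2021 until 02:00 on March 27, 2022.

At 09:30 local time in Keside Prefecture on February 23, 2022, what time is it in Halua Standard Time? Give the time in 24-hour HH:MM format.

05:30

February 23, 2022 falls between 14 November 2021 and 26 February 2022, so daylight saving is in effect and Keside Prefecture is at UTC+01:30.
09:30 Keside Prefecture − 1h30m = 08:00 UTC.
At the standard offset (UTC−03:30), 08:00 UTC − 3h30m = 04:30 Halua Standard Time standard time.
Daylight saving runs 18 September 2021 – 27 March 2022; the standard-time date in Halua Standard Time, February 23, 2022, is inside that window, so Halua Standard Time is at UTC−02:30.
08:00 UTC − 2h30m = 05:30 Halua Standard Time.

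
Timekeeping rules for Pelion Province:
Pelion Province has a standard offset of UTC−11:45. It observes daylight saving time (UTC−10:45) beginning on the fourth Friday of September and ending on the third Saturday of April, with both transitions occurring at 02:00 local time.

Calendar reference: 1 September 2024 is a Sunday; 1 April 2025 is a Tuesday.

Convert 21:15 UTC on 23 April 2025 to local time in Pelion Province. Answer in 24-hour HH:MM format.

1 September 2024 is a Sunday, so the first Friday is September 6 and the fourth is September 27.
1 April 2025 is a Tuesday, so the first Saturday is April 5 and the third is April 19.
At the standard offset (UTC−11:45), 21:15 UTC − 11h45m = 09:30 Pelion Province standard time.
Daylight saving runs 27 September 2024 – 19 April 2025; the standard-time date in Pelion Province, 23 April 2025, is outside that window, so Pelion Province is on standard time at UTC−11:45.
21:15 UTC − 11h45m = 09:30 local.

09:30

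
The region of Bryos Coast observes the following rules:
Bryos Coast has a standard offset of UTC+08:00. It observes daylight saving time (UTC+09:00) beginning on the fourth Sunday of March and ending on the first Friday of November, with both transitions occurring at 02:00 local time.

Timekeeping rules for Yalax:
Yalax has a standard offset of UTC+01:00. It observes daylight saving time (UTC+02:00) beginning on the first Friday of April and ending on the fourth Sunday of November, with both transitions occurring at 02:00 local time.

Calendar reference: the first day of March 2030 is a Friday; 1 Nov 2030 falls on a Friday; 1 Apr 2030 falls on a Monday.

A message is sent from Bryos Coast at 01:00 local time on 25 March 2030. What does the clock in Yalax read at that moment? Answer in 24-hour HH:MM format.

17:00

1 March 2030 is a Friday, so the first Sunday is March 3 and the fourth is March 24.
1 November 2030 is a Friday, so the first Friday is November 1.
25 March 2030 lies within the daylight-saving period (24 March – 1 November), so Bryos Coast is on daylight time, UTC+09:00.
01:00 Bryos Coast − 9h = 16:00 UTC (rolling into the previous day, 24 March 2030).
1 April 2030 is a Monday, so the first Friday is April 5.
1 November 2030 is a Friday, so the first Sunday is November 3 and the fourth is November 24.
At the standard offset (UTC+01:00), 16:00 UTC + 1h = 17:00 Yalax standard time.
The standard-time date in Yalax, 24 March 2030, does not fall between 5 April and 24 November, so daylight saving is not in effect and Yalax is at UTC+01:00.
16:00 UTC + 1h = 17:00 Yalax.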